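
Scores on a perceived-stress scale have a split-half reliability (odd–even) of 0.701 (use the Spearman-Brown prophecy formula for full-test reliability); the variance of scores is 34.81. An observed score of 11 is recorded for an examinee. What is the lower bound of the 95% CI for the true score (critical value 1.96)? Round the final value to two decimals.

SD = √34.81 ≈ 5.9000
Full-length reliability (Spearman-Brown) = 2(0.701)/(1+0.701) ≈ 0.8242
SEM = 5.9000*√(1 − 0.8242) ≈ 2.4736
Half-width = 1.96*2.4736 ≈ 4.8483
Lower limit = 11 − 4.8483 ≈ 6.1517

6.15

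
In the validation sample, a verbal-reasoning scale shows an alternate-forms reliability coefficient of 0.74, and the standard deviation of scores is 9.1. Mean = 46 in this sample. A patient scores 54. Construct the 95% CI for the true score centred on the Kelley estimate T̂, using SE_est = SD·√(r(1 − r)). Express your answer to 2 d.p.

[44.10, 59.74]

T̂ = r·X + (1 − r)·M = 0.7400×54 + 0.2600×46 = 39.9600 + 11.9600 ≈ 51.9200
SE_est = 9.1000×√(0.7400×0.2600) ≈ 3.9916
CI = 51.9200 ± 1.96 × 3.9916 → [44.0965, 59.7435]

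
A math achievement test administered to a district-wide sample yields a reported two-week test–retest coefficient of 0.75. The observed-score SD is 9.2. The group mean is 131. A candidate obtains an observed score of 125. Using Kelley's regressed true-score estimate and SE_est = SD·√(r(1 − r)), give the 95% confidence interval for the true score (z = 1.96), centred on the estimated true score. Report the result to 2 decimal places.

T̂ = r·X + (1 − r)·M = 0.750×125 + 0.250×131 = 93.750 + 32.750 ≃ 126.500
SE_est = SD × √(r(1 − r)) = 9.200 × √0.188 ≃ 9.200 × 0.433 ≃ 3.984
CI = 126.500 ± 1.96 × 3.984 → [118.692, 134.308]

[118.69, 134.31]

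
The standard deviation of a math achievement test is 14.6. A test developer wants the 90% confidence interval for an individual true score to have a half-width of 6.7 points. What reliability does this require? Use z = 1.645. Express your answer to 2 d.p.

SEM needed = half-width / z = 6.7/1.645 ≈ 4.073
r = 1 − (4.073/14.6)² ≈ 1 − 0.078 ≈ 0.922

0.92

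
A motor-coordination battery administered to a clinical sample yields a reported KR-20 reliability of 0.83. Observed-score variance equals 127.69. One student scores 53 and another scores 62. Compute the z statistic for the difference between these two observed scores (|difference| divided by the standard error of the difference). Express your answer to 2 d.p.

1.37

SD = √127.69 ≈ 11.3000
SEM = 11.3000 × √(1 − 0.8300) = 11.3000 × √0.1700 ≈ 11.3000 × 0.4123 ≈ 4.6591
SE_diff = SEM × √2 ≈ 4.6591 × 1.4142 ≈ 6.5890
z = |53 − 62| / 6.5890 = 9 / 6.5890 ≈ 1.3659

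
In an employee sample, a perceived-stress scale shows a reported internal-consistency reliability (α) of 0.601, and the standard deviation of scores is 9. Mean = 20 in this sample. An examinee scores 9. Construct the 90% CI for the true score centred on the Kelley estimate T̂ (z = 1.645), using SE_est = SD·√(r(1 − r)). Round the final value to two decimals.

[6.14, 20.64]

Estimated true score = 0.6010×9 + (1 − 0.6010)×20 ≈ 13.3890
SE_est = SD × √(r(1 − r)) = 9.0000 × √0.2398 ≈ 9.0000 × 0.4897 ≈ 4.4072
90% CI: 13.3890 ± 7.2499 ≈ (6.1391, 20.6389)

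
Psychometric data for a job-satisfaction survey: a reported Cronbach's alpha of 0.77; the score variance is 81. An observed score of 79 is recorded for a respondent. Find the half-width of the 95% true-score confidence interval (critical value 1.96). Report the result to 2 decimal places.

8.46

SD = √81 ≈ 9.0000
SEM = 9.0000 × √(1 − 0.7700) = 9.0000 × √0.2300 ≈ 9.0000 × 0.4796 ≈ 4.3162
1.96 × SEM ≈ 8.4598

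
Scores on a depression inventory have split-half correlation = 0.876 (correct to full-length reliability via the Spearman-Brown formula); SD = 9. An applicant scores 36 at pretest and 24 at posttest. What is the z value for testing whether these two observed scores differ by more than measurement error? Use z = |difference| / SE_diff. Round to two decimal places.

3.67

Spearman-Brown: r = 2(0.876) / (1 + 0.876) = 1.7520 / 1.8760 ≈ 0.9339
SEM = 9.0000 · √(1 − 0.9339) = 9.0000 · √0.0661 ≈ 9.0000 · 0.2571 ≈ 2.3139
SE_diff = SEM · √2 ≈ 2.3139 · 1.4142 ≈ 3.2723
z = |36 − 24| / 3.2723 = 12 / 3.2723 ≈ 3.6672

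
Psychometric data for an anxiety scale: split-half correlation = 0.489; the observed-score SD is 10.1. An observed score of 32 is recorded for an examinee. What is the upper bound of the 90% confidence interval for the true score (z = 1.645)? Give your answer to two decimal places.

41.73

Full-length reliability (Spearman-Brown) = 2(0.489)/(1+0.489) ≃ 0.6568
SEM = 10.1000×√(1 − 0.6568) ≃ 5.9168
Half-width = 1.645×5.9168 ≃ 9.7331
Upper bound: 32 + 9.7331 = 41.7331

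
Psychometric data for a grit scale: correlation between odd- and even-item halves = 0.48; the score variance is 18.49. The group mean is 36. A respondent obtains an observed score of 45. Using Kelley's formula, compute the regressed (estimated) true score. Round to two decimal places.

r_full = 2·0.48 / (1 + 0.48) ≈ 0.6486
T̂ = 0.6486(45) + 0.3514(36) ≈ 41.8378

41.84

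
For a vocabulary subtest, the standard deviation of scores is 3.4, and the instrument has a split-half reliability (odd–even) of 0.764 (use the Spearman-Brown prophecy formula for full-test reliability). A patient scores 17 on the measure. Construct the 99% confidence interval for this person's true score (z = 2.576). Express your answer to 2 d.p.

r_full = 2·0.764 / (1 + 0.764) ≈ 0.8662
SEM = 3.4000 × √(1 − 0.8662) = 3.4000 × √0.1338 ≈ 3.4000 × 0.3658 ≈ 1.2436
Half-width = 2.576×1.2436 ≈ 3.2035
Interval: (13.7965, 20.2035)

[13.80, 20.20]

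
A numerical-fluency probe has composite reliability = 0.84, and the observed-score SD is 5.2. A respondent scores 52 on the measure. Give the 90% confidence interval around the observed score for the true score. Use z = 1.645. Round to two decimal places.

The standard error of measurement is 5.2000×√(1 − 0.8400) ≃ 5.2000×0.4000 ≃ 2.0800.
1.645 × SEM ≃ 3.4216
90% CI: 52 ± 3.4216 = [48.5784, 55.4216]

[48.58, 55.42]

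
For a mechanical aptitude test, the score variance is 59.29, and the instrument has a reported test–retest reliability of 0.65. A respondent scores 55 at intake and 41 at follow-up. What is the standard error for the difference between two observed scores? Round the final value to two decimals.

6.44

SD = √59.29 ≈ 7.700
SEM = 7.700*√(1 − 0.650) ≈ 4.555
SE_diff = SEM * √2 ≈ 4.555 * 1.414 ≈ 6.442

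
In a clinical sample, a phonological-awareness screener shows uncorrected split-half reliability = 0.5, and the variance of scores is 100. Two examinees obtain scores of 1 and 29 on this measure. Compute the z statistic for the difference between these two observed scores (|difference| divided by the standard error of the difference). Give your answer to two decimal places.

3.43

SD = √100 ≈ 10.00000
Spearman-Brown: r = 2(0.5) / (1 + 0.5) = 1.00000 / 1.50000 ≈ 0.66667
The standard error of measurement is 10.00000*√(1 − 0.66667) ≈ 10.00000*0.57735 ≈ 5.77350.
SE_diff = SEM * √2 ≈ 5.77350 * 1.41421 ≈ 8.16497
z = 28 / 8.16497 ≈ 3.42929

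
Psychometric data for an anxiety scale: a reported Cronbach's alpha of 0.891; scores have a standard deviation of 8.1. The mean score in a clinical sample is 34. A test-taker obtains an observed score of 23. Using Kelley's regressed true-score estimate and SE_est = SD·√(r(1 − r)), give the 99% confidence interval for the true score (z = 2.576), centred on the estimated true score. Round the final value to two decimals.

T̂ = r·X + (1 − r)·M = 0.891×23 + 0.109×34 = 20.493 + 3.706 ≃ 24.199
SE_est = SD × √(r(1 − r)) = 8.100 × √0.097 ≃ 8.100 × 0.312 ≃ 2.524
CI = 24.199 ± 2.576 × 2.524 → [17.696, 30.702]

[17.70, 30.70]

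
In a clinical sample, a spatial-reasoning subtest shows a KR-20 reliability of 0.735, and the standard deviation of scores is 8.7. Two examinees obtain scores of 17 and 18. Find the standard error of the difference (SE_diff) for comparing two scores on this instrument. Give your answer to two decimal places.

SEM = 8.700 * √(1 − 0.735) = 8.700 * √0.265 ≈ 8.700 * 0.515 ≈ 4.479
SE_diff = SEM * √2 ≈ 4.479 * 1.414 ≈ 6.334

6.33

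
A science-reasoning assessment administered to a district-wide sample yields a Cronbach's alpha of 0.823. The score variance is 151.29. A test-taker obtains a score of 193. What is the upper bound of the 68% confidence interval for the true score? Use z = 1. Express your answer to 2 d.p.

198.17

SD = √151.29 ≈ 12.30000
SEM = 12.30000 * √(1 − 0.82300) = 12.30000 * √0.17700 ≈ 12.30000 * 0.42071 ≈ 5.17478
1 * SEM ≈ 5.17478
Upper limit = 193 + 5.17478 ≈ 198.17478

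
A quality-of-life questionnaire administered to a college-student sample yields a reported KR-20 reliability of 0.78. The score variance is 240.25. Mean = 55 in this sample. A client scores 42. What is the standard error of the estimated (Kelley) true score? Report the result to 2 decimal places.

6.42

SD = √240.25 ≈ 15.5000
SE_est = 15.5000×√(0.7800×0.2200) ≈ 6.4208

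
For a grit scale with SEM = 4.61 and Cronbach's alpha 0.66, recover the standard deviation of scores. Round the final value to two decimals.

SD = SEM / √(1 − r) = 4.61 / √0.34000 ≈ 4.61 / 0.58310 ≈ 7.90608

7.91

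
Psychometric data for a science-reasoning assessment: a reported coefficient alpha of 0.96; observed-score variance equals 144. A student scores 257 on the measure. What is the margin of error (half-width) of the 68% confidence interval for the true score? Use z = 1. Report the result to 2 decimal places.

SD = √144 ≃ 12.000
SEM = 12.000*√(1 − 0.960) ≃ 2.400
Margin = 1 * 2.400 ≃ 2.400

2.40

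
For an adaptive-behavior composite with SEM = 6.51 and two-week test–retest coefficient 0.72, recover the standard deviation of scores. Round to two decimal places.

12.30

SD = 6.51 / √(1 − 0.72) ≈ 12.303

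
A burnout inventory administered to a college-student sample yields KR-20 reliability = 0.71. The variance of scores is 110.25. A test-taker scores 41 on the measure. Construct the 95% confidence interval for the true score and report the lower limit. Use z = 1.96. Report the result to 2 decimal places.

29.92

SD = √110.25 ≈ 10.500
The standard error of measurement is 10.500×√(1 − 0.710) ≈ 10.500×0.539 ≈ 5.654.
1.96 × SEM ≈ 11.083
Lower limit = 41 − 11.083 ≈ 29.917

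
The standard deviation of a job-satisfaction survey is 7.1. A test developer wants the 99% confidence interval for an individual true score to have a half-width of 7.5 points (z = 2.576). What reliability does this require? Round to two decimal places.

Required SEM = 7.5 / 2.576 ≈ 2.9115
r = 1 − (SEM / SD)² = 1 − (2.9115 / 7.1)² ≈ 1 − 0.1682 ≈ 0.8318

0.83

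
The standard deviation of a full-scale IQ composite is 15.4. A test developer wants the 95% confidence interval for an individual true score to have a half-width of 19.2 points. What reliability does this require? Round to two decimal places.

SEM needed = half-width / z = 19.2/1.96 ≈ 9.7959
r = 1 − (SEM / SD)² = 1 − (9.7959 / 15.4)² ≈ 1 − 0.4046 ≈ 0.5954

0.60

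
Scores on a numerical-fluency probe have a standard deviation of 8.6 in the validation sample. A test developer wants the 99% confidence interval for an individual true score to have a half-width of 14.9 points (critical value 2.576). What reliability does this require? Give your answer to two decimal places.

0.55

SEM needed = half-width / z = 14.9/2.576 ≈ 5.7842
Required reliability = 1 − (SEM/SD)² = 1 − 0.4524 ≈ 0.5476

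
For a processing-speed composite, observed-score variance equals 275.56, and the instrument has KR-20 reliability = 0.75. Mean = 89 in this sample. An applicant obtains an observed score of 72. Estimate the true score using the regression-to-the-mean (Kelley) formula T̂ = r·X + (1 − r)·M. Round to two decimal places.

76.25

Estimated true score = 0.75000*72 + (1 − 0.75000)*89 ≈ 76.25000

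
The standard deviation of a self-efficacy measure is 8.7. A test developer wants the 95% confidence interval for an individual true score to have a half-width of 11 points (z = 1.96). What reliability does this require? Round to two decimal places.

0.58

Required SEM = 11 / 1.96 ≈ 5.612
r = 1 − (SEM / SD)² = 1 − (5.612 / 8.7)² ≈ 1 − 0.416 ≈ 0.584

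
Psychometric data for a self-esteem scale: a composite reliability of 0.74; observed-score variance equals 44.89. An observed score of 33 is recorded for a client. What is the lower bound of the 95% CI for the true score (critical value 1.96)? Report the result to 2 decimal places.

SD = √44.89 = 6.700
The standard error of measurement is 6.700×√(1 − 0.740) ≈ 6.700×0.510 ≈ 3.416.
Half-width = 1.96×3.416 ≈ 6.696
Lower bound: 33 − 6.696 = 26.304

26.30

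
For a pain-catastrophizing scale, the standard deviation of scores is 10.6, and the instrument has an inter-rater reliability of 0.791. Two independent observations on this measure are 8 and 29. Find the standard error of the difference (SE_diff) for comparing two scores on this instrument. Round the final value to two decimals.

SEM = 10.6000*√(1 − 0.7910) ≃ 4.8460
SE_diff = √2 * SEM ≃ 6.8532

6.85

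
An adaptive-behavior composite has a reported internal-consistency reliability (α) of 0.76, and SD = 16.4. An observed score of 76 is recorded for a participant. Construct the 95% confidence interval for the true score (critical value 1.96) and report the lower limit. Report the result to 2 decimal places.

The standard error of measurement is 16.4000×√(1 − 0.7600) ≈ 16.4000×0.4899 ≈ 8.0343.
Margin = 1.96 × 8.0343 ≈ 15.7473
Lower bound: 76 − 15.7473 = 60.2527

60.25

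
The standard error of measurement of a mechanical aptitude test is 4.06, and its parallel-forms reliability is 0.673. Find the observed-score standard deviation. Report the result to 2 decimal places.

7.10

SD = 4.06 / √(1 − 0.673) ≈ 7.100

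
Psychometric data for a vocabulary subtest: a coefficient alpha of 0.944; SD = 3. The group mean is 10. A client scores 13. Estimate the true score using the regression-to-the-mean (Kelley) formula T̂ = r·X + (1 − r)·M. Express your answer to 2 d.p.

12.83

T̂ = 0.944(13) + 0.056(10) ≈ 12.832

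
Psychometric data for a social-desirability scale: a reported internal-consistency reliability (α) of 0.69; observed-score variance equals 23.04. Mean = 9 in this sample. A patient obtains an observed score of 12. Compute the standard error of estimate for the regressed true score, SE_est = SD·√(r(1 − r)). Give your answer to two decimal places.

2.22

SD = √23.04 ≃ 4.800
SE_est = SD * √(r(1 − r)) = 4.800 * √0.214 ≃ 4.800 * 0.462 ≃ 2.220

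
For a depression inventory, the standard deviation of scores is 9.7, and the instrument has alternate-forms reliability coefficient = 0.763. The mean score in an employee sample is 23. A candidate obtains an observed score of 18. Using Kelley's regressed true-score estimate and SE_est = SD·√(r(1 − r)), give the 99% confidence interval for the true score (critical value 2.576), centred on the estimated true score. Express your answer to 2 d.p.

Estimated true score = 0.7630*18 + (1 − 0.7630)*23 ≃ 19.1850
SE_est = 9.7000*√(0.7630*0.2370) ≃ 4.1249
99% CI: 19.1850 ± 10.6256 ≃ (8.5594, 29.8106)

[8.56, 29.81]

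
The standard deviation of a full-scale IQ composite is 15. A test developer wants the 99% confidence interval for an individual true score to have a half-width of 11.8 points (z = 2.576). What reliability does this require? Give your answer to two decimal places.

Required SEM = 11.8 / 2.576 ≈ 4.581
Required reliability = 1 − (SEM/SD)² = 1 − 0.093 ≈ 0.907

0.91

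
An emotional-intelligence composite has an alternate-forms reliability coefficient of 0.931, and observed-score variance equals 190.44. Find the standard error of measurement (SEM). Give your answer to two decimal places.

3.62

σ = 190.44^(1/2) = 13.80000
SEM = 13.80000 * √(1 − 0.93100) = 13.80000 * √0.06900 ≈ 13.80000 * 0.26268 ≈ 3.62496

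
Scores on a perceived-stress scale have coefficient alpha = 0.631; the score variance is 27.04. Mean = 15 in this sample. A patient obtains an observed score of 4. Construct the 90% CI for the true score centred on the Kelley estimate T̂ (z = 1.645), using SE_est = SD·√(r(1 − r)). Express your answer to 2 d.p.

[3.93, 12.19]

SD = √27.04 = 5.20000
T̂ = r·X + (1 − r)·M = 0.63100·4 + 0.36900·15 = 2.52400 + 5.53500 ≈ 8.05900
SE_est = SD · √(r(1 − r)) = 5.20000 · √0.23284 ≈ 5.20000 · 0.48253 ≈ 2.50918
CI = 8.05900 ± 1.645 · 2.50918 → [3.93140, 12.18660]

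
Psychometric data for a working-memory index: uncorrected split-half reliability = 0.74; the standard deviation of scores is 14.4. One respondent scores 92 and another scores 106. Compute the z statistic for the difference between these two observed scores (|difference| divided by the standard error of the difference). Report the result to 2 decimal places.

Full-length reliability (Spearman-Brown) = 2(0.74)/(1+0.74) ≈ 0.85057
The standard error of measurement is 14.40000×√(1 − 0.85057) ≈ 14.40000×0.38656 ≈ 5.56640.
Standard error of the difference = 5.56640·√2 ≈ 7.87208
z = |92 − 106| / 7.87208 = 14 / 7.87208 ≈ 1.77844

1.78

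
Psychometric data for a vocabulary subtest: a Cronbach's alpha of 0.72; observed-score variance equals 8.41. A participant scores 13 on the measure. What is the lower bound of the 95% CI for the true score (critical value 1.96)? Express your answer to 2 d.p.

9.99

σ = 8.41^(1/2) = 2.9000
The standard error of measurement is 2.9000×√(1 − 0.7200) ≈ 2.9000×0.5292 ≈ 1.5345.
Margin = 1.96 × 1.5345 ≈ 3.0077
Lower bound: 13 − 3.0077 = 9.9923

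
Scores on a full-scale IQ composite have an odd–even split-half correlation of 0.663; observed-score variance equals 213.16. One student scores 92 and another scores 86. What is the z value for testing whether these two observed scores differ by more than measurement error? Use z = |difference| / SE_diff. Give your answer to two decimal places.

0.65

σ = 213.16^(1/2) = 14.600
r_full = 2·0.663 / (1 + 0.663) ≈ 0.797
The standard error of measurement is 14.600×√(1 − 0.797) ≈ 14.600×0.450 ≈ 6.572.
SE_diff = √2 × SEM ≈ 9.295
z = 6 / 9.295 ≈ 0.646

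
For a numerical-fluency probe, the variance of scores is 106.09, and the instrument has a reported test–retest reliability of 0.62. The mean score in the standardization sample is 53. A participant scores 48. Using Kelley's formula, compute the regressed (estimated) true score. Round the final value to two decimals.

Estimated true score = 0.6200·48 + (1 − 0.6200)·53 ≃ 49.9000

49.90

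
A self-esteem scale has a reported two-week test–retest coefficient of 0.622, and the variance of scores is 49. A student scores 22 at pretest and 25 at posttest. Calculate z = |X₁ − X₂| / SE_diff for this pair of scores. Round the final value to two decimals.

0.49

SD = √49 ≃ 7.00000
The standard error of measurement is 7.00000·√(1 − 0.62200) ≃ 7.00000·0.61482 ≃ 4.30372.
Standard error of the difference = 4.30372·√2 ≃ 6.08638
z = |22 − 25| / 6.08638 = 3 / 6.08638 ≃ 0.49290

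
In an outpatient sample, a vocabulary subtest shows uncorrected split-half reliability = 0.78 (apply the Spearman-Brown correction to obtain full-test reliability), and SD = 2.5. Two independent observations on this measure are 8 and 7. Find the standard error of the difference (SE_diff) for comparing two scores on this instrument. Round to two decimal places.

1.24

r_full = 2·0.78 / (1 + 0.78) ≈ 0.8764
SEM = 2.5000 * √(1 − 0.8764) = 2.5000 * √0.1236 ≈ 2.5000 * 0.3516 ≈ 0.8789
SE_diff = √2 * SEM ≈ 1.2430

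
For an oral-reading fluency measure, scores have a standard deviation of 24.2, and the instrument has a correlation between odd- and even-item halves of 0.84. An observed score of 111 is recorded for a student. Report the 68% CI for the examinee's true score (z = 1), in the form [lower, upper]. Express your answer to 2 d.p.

[103.86, 118.14]

Spearman-Brown: r = 2(0.84) / (1 + 0.84) = 1.680 / 1.840 ≃ 0.913
The standard error of measurement is 24.200×√(1 − 0.913) ≃ 24.200×0.295 ≃ 7.136.
Margin = 1 × 7.136 ≃ 7.136
68% CI: 111 ± 7.136 = [103.864, 118.136]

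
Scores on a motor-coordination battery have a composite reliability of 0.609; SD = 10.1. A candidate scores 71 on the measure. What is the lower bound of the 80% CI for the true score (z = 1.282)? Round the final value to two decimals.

62.90

SEM = 10.100 * √(1 − 0.609) = 10.100 * √0.391 ≈ 10.100 * 0.625 ≈ 6.316
Margin = 1.282 * 6.316 ≈ 8.097
Lower bound: 71 − 8.097 = 62.903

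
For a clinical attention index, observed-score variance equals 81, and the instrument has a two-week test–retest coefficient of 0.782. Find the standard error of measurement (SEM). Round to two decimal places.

σ = 81^(1/2) = 9.0000
The standard error of measurement is 9.0000·√(1 − 0.7820) ≈ 9.0000·0.4669 ≈ 4.2021.

4.20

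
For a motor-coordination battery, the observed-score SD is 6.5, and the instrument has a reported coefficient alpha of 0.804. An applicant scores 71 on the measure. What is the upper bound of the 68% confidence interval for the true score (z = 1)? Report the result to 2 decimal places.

73.88

The standard error of measurement is 6.500·√(1 − 0.804) ≈ 6.500·0.443 ≈ 2.878.
1 · SEM ≈ 2.878
Upper bound: 71 + 2.878 = 73.878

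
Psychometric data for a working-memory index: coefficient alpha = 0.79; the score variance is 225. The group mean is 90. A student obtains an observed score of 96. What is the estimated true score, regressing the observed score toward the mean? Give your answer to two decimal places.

94.74

Estimated true score = 0.790*96 + (1 − 0.790)*90 ≈ 94.740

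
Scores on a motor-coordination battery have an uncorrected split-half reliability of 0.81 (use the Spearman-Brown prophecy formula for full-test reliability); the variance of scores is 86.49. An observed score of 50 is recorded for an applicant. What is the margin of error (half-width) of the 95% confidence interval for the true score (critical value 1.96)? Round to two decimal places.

5.91

SD = √86.49 = 9.3000
r_full = 2·0.81 / (1 + 0.81) ≈ 0.8950
The standard error of measurement is 9.3000*√(1 − 0.8950) ≈ 9.3000*0.3240 ≈ 3.0131.
1.96 * SEM ≈ 5.9058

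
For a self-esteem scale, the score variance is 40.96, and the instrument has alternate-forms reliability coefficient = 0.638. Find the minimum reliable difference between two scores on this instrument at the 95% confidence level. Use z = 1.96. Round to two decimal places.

10.67

SD = √40.96 ≃ 6.40000
The standard error of measurement is 6.40000·√(1 − 0.63800) ≃ 6.40000·0.60166 ≃ 3.85065.
SE_diff = SEM · √2 ≃ 3.85065 · 1.41421 ≃ 5.44564
Smallest detectable difference = 1.96·5.44564 ≃ 10.67346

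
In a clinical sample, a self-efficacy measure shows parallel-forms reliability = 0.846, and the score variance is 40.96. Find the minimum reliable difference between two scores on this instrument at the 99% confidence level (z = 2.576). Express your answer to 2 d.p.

9.15

SD = √40.96 = 6.4000
SEM = 6.4000 * √(1 − 0.8460) = 6.4000 * √0.1540 ≈ 6.4000 * 0.3924 ≈ 2.5115
SE_diff = SEM * √2 ≈ 2.5115 * 1.4142 ≈ 3.5519
Minimum reliable difference = 2.576 * SE_diff ≈ 2.576 * 3.5519 ≈ 9.1496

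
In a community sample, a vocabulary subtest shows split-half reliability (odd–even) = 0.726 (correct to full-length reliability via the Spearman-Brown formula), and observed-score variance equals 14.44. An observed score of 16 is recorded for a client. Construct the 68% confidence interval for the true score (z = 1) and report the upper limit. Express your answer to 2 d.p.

SD = √14.44 = 3.800
Full-length reliability (Spearman-Brown) = 2(0.726)/(1+0.726) ≈ 0.841
SEM = 3.800·√(1 − 0.841) ≈ 1.514
Half-width = 1·1.514 ≈ 1.514
Upper limit = 16 + 1.514 ≈ 17.514

17.51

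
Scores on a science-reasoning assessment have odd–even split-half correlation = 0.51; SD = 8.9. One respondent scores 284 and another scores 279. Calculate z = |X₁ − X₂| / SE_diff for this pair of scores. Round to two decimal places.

r_full = 2·0.51 / (1 + 0.51) ≃ 0.6755
SEM = 8.9000 · √(1 − 0.6755) = 8.9000 · √0.3245 ≃ 8.9000 · 0.5697 ≃ 5.0699
SE_diff = SEM · √2 ≃ 5.0699 · 1.4142 ≃ 7.1699
z = |284 − 279| / 7.1699 = 5 / 7.1699 ≃ 0.6974

0.70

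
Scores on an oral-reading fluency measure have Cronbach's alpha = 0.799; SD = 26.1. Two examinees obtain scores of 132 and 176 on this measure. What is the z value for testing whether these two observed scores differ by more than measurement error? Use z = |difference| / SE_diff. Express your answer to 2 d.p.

SEM = 26.100 * √(1 − 0.799) = 26.100 * √0.201 ≈ 26.100 * 0.448 ≈ 11.701
SE_diff = √2 * SEM ≈ 16.548
z = 44 / 16.548 ≈ 2.659

2.66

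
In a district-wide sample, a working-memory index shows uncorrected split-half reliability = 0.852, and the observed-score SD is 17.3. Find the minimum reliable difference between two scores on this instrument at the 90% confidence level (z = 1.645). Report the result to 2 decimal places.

11.38

r_full = 2·0.852 / (1 + 0.852) ≈ 0.9201
The standard error of measurement is 17.3000*√(1 − 0.9201) ≈ 17.3000*0.2827 ≈ 4.8905.
Standard error of the difference = 4.8905·√2 ≈ 6.9163
Smallest detectable difference = 1.645*6.9163 ≈ 11.3773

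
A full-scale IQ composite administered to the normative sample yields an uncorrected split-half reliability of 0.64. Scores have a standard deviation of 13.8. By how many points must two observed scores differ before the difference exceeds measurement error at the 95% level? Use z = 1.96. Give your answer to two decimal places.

Spearman-Brown: r = 2(0.64) / (1 + 0.64) = 1.280 / 1.640 ≃ 0.780
SEM = 13.800*√(1 − 0.780) ≃ 6.466
Standard error of the difference = 6.466·√2 ≃ 9.144
Minimum reliable difference = 1.96 * SE_diff ≃ 1.96 * 9.144 ≃ 17.922

17.92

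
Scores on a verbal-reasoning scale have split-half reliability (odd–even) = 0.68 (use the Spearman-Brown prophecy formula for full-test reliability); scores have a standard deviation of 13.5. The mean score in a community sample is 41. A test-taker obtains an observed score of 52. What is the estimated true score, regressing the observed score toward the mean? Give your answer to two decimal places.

49.90

Spearman-Brown: r = 2(0.68) / (1 + 0.68) = 1.36000 / 1.68000 ≈ 0.80952
T̂ = r·X + (1 − r)·M = 0.80952×52 + 0.19048×41 ≈ 42.09524 + 7.80952 ≈ 49.90476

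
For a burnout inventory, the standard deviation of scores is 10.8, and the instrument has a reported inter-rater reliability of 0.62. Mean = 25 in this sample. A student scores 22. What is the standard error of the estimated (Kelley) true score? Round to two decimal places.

SE_est = 10.800·√[r(1 − r)] ≈ 5.242

5.24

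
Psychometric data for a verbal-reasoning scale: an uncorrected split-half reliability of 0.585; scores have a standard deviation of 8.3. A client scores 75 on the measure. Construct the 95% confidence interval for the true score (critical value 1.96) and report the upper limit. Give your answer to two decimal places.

83.32

Spearman-Brown: r = 2(0.585) / (1 + 0.585) = 1.17000 / 1.58500 ≈ 0.73817
The standard error of measurement is 8.30000×√(1 − 0.73817) ≈ 8.30000×0.51169 ≈ 4.24705.
Half-width = 1.96×4.24705 ≈ 8.32422
Upper limit = 75 + 8.32422 ≈ 83.32422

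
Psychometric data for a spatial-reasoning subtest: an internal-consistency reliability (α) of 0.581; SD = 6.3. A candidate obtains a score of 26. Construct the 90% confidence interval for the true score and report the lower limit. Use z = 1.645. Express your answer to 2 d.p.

19.29

SEM = 6.3000·√(1 − 0.5810) ≈ 4.0780
1.645 · SEM ≈ 6.7083
Lower bound: 26 − 6.7083 = 19.2917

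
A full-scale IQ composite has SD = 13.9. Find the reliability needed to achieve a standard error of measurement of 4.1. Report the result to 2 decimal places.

0.91

r = 1 − (4.100/13.9)² ≈ 1 − 0.087 ≈ 0.913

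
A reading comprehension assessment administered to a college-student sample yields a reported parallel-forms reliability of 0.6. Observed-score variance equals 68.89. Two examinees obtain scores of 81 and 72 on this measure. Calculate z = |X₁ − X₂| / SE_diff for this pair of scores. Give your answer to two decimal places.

1.21

SD = √68.89 = 8.3000
The standard error of measurement is 8.3000·√(1 − 0.6000) ≈ 8.3000·0.6325 ≈ 5.2494.
Standard error of the difference = 5.2494·√2 ≈ 7.4237
z = 9 / 7.4237 ≈ 1.2123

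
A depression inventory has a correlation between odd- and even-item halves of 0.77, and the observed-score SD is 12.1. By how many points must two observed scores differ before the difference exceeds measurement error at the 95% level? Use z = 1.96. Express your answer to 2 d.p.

Spearman-Brown: r = 2(0.77) / (1 + 0.77) = 1.5400 / 1.7700 ≃ 0.8701
SEM = 12.1000*√(1 − 0.8701) ≃ 4.3618
SE_diff = √2 * SEM ≃ 6.1685
Smallest detectable difference = 1.96*6.1685 ≃ 12.0902

12.09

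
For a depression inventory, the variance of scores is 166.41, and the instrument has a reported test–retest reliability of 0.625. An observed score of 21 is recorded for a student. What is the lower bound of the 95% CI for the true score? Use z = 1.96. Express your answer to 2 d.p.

σ = 166.41^(1/2) = 12.90000
The standard error of measurement is 12.90000·√(1 − 0.62500) ≈ 12.90000·0.61237 ≈ 7.89960.
Margin = 1.96 · 7.89960 ≈ 15.48322
Lower limit = 21 − 15.48322 ≈ 5.51678

5.52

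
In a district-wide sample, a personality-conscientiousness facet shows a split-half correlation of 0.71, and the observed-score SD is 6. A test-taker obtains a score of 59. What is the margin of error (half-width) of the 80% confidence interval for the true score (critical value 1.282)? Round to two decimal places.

3.17

Full-length reliability (Spearman-Brown) = 2(0.71)/(1+0.71) ≈ 0.830
The standard error of measurement is 6.000·√(1 − 0.830) ≈ 6.000·0.412 ≈ 2.471.
Margin = 1.282 · 2.471 ≈ 3.168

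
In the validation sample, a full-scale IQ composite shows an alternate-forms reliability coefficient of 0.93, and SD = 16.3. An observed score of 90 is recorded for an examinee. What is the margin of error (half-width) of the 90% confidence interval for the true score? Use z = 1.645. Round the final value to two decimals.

7.09

SEM = 16.300 · √(1 − 0.930) = 16.300 · √0.070 ≈ 16.300 · 0.265 ≈ 4.313
1.645 · SEM ≈ 7.094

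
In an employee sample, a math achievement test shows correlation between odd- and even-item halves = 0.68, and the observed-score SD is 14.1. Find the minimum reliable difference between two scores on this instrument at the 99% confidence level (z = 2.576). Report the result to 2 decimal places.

22.42

r_full = 2·0.68 / (1 + 0.68) ≈ 0.810
SEM = 14.100×√(1 − 0.810) ≈ 6.154
SE_diff = √2 × SEM ≈ 8.703
Smallest detectable difference = 2.576×8.703 ≈ 22.418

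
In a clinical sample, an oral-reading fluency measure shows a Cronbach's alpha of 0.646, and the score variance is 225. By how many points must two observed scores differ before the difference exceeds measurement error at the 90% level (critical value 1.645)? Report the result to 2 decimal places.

σ = 225^(1/2) = 15.000
SEM = 15.000×√(1 − 0.646) ≈ 8.925
Standard error of the difference = 8.925·√2 ≈ 12.621
Smallest detectable difference = 1.645×12.621 ≈ 20.762

20.76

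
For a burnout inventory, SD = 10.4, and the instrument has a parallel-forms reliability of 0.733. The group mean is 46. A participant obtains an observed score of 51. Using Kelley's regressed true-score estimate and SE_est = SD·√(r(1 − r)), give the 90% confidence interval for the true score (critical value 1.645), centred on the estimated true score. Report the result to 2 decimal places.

[42.10, 57.23]

Estimated true score = 0.7330·51 + (1 − 0.7330)·46 ≈ 49.6650
SE_est = SD · √(r(1 − r)) = 10.4000 · √0.1957 ≈ 10.4000 · 0.4424 ≈ 4.6009
90% CI: 49.6650 ± 7.5684 ≈ (42.0966, 57.2334)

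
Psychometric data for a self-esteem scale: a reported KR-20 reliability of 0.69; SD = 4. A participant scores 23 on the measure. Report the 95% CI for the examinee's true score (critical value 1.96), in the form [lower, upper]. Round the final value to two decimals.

[18.63, 27.37]

SEM = 4.00000*√(1 − 0.69000) ≈ 2.22711
Half-width = 1.96*2.22711 ≈ 4.36513
95% CI: 23 ± 4.36513 = [18.63487, 27.36513]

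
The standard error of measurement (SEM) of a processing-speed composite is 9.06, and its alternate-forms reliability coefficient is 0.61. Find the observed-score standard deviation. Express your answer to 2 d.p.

SD = 9.06 / √(1 − 0.61) ≈ 14.5076

14.51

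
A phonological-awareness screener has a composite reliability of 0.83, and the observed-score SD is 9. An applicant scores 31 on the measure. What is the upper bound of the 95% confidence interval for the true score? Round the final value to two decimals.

SEM = 9.000 * √(1 − 0.830) = 9.000 * √0.170 ≈ 9.000 * 0.412 ≈ 3.711
Half-width = 1.96*3.711 ≈ 7.273
Upper limit = 31 + 7.273 ≈ 38.273

38.27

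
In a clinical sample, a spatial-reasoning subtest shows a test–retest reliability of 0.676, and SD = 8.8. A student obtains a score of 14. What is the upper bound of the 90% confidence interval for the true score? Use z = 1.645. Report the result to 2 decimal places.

SEM = 8.80000×√(1 − 0.67600) ≈ 5.00905
1.645 × SEM ≈ 8.23988
Upper limit = 14 + 8.23988 ≈ 22.23988

22.24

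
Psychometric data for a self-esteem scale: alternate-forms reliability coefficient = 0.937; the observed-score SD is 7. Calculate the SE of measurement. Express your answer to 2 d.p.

1.76

SEM = 7.000 × √(1 − 0.937) = 7.000 × √0.063 ≈ 7.000 × 0.251 ≈ 1.757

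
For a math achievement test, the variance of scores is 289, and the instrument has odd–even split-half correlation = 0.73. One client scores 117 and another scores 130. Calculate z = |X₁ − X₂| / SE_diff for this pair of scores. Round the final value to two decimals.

1.37

SD = √289 = 17.0000
r_full = 2·0.73 / (1 + 0.73) ≈ 0.8439
SEM = 17.0000·√(1 − 0.8439) ≈ 6.7160
SE_diff = SEM · √2 ≈ 6.7160 · 1.4142 ≈ 9.4978
z = |117 − 130| / 9.4978 = 13 / 9.4978 ≈ 1.3687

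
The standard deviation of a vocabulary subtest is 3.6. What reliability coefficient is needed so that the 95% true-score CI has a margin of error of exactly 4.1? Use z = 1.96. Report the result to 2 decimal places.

0.66

SEM needed = half-width / z = 4.1/1.96 ≈ 2.0918
r = 1 − (SEM / SD)² = 1 − (2.0918 / 3.6)² ≈ 1 − 0.3376 ≈ 0.6624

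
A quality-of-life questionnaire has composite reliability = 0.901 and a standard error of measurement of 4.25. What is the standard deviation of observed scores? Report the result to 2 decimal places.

13.51

σ = SEM·(1 − r)^(−1/2) ≈ 4.25×3.178 ≈ 13.507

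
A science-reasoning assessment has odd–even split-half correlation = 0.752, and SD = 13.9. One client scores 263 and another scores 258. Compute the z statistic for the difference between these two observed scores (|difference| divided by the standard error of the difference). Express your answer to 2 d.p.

Full-length reliability (Spearman-Brown) = 2(0.752)/(1+0.752) ≃ 0.858
The standard error of measurement is 13.900*√(1 − 0.858) ≃ 13.900*0.376 ≃ 5.230.
Standard error of the difference = 5.230·√2 ≃ 7.396
z = 5 / 7.396 ≃ 0.676

0.68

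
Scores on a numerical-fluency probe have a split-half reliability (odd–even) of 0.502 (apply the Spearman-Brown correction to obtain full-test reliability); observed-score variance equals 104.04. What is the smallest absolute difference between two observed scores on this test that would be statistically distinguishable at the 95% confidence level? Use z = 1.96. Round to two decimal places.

σ = 104.04^(1/2) = 10.200
r_full = 2·0.502 / (1 + 0.502) ≈ 0.668
SEM = 10.200 · √(1 − 0.668) = 10.200 · √0.332 ≈ 10.200 · 0.576 ≈ 5.873
Standard error of the difference = 5.873·√2 ≈ 8.306
Minimum reliable difference = 1.96 · SE_diff ≈ 1.96 · 8.306 ≈ 16.280

16.28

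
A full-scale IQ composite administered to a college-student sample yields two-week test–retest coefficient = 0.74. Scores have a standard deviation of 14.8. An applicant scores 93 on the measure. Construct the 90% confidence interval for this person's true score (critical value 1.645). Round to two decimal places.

SEM = 14.80000 · √(1 − 0.74000) = 14.80000 · √0.26000 ≈ 14.80000 · 0.50990 ≈ 7.54655
Margin = 1.645 · 7.54655 ≈ 12.41407
Interval: (80.58593, 105.41407)

[80.59, 105.41]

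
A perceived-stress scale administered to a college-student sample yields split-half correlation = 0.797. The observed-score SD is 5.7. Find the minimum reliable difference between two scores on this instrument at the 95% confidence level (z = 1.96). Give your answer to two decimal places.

r_full = 2·0.797 / (1 + 0.797) ≈ 0.887
SEM = 5.700×√(1 − 0.887) ≈ 1.916
Standard error of the difference = 1.916·√2 ≈ 2.709
Smallest detectable difference = 1.96×2.709 ≈ 5.310

5.31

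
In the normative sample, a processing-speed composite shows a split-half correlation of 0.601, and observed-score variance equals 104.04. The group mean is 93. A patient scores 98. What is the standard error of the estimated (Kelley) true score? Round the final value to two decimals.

SD = √104.04 ≃ 10.200
Full-length reliability (Spearman-Brown) = 2(0.601)/(1+0.601) ≃ 0.751
SE_est = 10.200·√[r(1 − r)] ≃ 4.412

4.41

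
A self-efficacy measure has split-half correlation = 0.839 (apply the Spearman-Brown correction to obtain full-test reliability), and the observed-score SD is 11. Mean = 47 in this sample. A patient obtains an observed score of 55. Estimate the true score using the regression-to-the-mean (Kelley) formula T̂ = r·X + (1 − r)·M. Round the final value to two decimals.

Spearman-Brown: r = 2(0.839) / (1 + 0.839) = 1.6780 / 1.8390 ≃ 0.9125
Estimated true score = 0.9125×55 + (1 − 0.9125)×47 ≃ 54.2996

54.30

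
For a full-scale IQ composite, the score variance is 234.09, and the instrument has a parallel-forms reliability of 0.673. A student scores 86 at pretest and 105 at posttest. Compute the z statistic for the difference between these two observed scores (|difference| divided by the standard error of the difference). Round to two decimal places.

SD = √234.09 = 15.3000
SEM = 15.3000·√(1 − 0.6730) ≃ 8.7491
Standard error of the difference = 8.7491·√2 ≃ 12.3732
z = 19 / 12.3732 ≃ 1.5356

1.54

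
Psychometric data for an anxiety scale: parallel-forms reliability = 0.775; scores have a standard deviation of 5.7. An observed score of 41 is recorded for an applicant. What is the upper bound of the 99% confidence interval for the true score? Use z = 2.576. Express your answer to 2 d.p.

SEM = 5.70000·√(1 − 0.77500) ≈ 2.70375
2.576 · SEM ≈ 6.96485
Upper bound: 41 + 6.96485 = 47.96485

47.96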